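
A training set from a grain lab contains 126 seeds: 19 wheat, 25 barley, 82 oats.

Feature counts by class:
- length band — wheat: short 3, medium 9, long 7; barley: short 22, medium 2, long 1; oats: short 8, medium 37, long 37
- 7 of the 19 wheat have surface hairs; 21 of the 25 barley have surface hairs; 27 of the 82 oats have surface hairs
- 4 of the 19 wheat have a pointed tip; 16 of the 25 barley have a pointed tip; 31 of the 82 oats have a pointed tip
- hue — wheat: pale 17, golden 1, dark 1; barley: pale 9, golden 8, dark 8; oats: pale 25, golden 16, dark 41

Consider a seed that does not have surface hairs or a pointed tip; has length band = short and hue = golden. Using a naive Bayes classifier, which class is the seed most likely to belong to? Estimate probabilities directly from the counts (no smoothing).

oats

wheat: (19/126) × (3/19) × (12/19) × (15/19) × (1/19) ≈ 0.000624831
barley: (25/126) × (22/25) × (4/25) × (9/25) × (8/25) ≈ 0.00321829
oats: (82/126) × (8/82) × (55/82) × (51/82) × (16/82) ≈ 0.0051681
Highest score → oats.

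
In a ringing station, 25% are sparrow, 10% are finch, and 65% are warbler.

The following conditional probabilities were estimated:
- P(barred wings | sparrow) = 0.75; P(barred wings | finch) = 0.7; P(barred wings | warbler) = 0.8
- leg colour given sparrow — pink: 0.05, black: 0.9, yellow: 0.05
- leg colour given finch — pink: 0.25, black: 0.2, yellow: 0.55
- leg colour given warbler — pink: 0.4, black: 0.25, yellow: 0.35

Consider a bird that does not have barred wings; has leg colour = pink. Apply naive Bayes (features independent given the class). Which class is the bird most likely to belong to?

sparrow: 0.25 × (1−0.75) × 0.05 = 0.003125
finch: 0.1 × (1−0.7) × 0.25 = 0.0075
warbler: 0.65 × (1−0.8) × 0.4 = 0.052
Highest score → warbler.

warbler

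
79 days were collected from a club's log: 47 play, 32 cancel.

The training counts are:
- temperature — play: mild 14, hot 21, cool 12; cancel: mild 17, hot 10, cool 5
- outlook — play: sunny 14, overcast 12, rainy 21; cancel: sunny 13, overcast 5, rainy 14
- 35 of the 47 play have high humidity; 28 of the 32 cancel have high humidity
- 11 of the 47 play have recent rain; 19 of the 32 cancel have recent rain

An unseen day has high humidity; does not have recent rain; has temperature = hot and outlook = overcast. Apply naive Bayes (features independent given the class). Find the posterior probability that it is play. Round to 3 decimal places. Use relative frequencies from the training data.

0.846

play: (47/79) × (21/47) × (12/47) × (35/47) × (36/47) ≈ 0.0387124
cancel: (32/79) × (10/32) × (5/32) × (28/32) × (13/32) ≈ 0.00703063
P(play | x) = 0.0387124 / 0.04574303 ≈ 0.846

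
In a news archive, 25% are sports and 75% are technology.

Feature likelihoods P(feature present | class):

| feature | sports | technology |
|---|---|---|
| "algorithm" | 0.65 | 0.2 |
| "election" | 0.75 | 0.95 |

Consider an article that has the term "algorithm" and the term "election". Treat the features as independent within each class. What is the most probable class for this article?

technology

sports: 0.25 × 0.65 × 0.75 = 0.121875
technology: 0.75 × 0.2 × 0.95 = 0.1425
Highest score → technology.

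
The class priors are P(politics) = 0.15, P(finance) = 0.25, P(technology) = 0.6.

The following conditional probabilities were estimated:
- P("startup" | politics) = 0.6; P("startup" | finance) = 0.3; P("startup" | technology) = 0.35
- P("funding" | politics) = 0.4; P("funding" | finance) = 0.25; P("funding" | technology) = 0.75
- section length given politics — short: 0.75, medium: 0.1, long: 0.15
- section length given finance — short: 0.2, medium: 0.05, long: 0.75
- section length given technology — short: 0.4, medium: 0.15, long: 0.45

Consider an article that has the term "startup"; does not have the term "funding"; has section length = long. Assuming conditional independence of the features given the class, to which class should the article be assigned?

finance

politics: 0.15 × 0.6 × (1−0.4) × 0.15 = 0.0081
finance: 0.25 × 0.3 × (1−0.25) × 0.75 = 0.0421875
technology: 0.6 × 0.35 × (1−0.75) × 0.45 = 0.023625
Highest score → finance.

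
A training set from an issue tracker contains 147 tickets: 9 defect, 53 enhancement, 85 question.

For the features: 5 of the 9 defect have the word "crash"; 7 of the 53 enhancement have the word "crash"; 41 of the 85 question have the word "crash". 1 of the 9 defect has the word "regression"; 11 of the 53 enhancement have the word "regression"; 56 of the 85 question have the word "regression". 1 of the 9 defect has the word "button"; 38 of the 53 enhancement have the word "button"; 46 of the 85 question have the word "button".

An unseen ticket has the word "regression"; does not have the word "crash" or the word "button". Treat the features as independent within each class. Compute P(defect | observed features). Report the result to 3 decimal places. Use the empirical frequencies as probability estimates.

0.024

defect: (9/147) × (4/9) × (1/9) × (8/9) ≈ 0.00268749
enhancement: (53/147) × (46/53) × (11/53) × (15/53) ≈ 0.0183812
question: (85/147) × (44/85) × (56/85) × (39/85) ≈ 0.0904795
P(defect | x) = 0.00268749 / 0.11154819 ≈ 0.024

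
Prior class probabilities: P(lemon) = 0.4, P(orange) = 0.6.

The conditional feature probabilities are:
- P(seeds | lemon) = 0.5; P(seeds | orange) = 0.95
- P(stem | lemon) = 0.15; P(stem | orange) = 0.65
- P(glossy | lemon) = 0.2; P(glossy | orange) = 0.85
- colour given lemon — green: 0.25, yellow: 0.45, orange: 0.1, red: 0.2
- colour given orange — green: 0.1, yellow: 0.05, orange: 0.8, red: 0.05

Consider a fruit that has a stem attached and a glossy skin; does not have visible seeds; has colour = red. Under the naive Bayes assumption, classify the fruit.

lemon: 0.4 × (1−0.5) × 0.15 × 0.2 × 0.2 = 0.0012
orange: 0.6 × (1−0.95) × 0.65 × 0.85 × 0.05 = 0.00082875
Highest score → lemon.

lemon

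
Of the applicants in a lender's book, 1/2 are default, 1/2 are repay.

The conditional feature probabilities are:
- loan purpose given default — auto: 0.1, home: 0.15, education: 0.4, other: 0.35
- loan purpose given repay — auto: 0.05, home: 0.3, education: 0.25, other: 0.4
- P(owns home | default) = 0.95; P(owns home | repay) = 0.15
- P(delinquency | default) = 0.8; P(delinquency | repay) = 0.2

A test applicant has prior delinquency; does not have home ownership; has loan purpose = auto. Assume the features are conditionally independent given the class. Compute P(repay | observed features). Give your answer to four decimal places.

default: 0.5 × 0.1 × (1−0.95) × 0.8 = 0.002
repay: 0.5 × 0.05 × (1−0.15) × 0.2 = 0.00425
P(repay | x) = 0.00425 / 0.00625 ≈ 0.6800

0.6800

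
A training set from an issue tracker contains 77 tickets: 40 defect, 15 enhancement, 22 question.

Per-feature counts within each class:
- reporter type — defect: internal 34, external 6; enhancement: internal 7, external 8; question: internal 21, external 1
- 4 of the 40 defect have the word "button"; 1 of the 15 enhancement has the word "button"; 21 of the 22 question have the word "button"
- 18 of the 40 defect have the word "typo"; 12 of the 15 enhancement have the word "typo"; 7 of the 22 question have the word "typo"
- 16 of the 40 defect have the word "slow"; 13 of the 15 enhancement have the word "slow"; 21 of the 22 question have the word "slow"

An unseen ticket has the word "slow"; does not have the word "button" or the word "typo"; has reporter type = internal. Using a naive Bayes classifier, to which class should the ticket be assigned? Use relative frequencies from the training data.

defect: (40/77) × (34/40) × (36/40) × (22/40) × (16/40) ≈ 0.0874286
enhancement: (15/77) × (7/15) × (14/15) × (3/15) × (13/15) ≈ 0.0147071
question: (22/77) × (21/22) × (1/22) × (15/22) × (21/22) ≈ 0.0080681
Highest score → defect.

defect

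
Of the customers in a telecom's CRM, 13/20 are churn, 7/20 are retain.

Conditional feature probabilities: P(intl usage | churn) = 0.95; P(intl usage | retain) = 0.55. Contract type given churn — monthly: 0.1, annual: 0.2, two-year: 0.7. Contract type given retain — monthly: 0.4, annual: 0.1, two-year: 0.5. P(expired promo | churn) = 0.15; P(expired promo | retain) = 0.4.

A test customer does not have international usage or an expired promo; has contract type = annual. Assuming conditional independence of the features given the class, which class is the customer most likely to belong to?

retain

churn: 0.65 × (1−0.95) × 0.2 × (1−0.15) = 0.005525
retain: 0.35 × (1−0.55) × 0.1 × (1−0.4) = 0.00945
Highest score → retain.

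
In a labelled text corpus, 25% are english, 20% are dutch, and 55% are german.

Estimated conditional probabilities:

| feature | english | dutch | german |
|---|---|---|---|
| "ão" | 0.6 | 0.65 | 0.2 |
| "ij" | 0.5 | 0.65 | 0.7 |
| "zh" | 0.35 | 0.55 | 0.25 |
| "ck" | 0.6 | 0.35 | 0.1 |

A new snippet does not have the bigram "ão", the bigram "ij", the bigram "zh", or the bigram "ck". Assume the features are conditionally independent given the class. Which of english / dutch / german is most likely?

english: 0.25 × (1−0.6) × (1−0.5) × (1−0.35) × (1−0.6) = 0.013
dutch: 0.2 × (1−0.65) × (1−0.65) × (1−0.55) × (1−0.35) = 0.00716625
german: 0.55 × (1−0.2) × (1−0.7) × (1−0.25) × (1−0.1) = 0.0891
Highest score → german.

german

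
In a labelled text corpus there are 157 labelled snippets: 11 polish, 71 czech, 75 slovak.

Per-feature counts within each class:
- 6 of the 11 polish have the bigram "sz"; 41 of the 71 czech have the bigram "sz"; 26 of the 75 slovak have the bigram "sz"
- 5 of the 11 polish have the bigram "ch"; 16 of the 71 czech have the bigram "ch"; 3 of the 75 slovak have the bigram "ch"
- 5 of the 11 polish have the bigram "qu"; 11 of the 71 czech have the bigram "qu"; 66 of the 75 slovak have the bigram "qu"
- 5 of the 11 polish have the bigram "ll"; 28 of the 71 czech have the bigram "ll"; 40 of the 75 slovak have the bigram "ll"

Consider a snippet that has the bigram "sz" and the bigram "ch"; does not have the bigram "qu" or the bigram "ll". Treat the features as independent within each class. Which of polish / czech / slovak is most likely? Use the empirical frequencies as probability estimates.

polish: (11/157) × (6/11) × (5/11) × (6/11) × (6/11) ≈ 0.00516828
czech: (71/157) × (41/71) × (16/71) × (60/71) × (43/71) ≈ 0.0301196
slovak: (75/157) × (26/75) × (3/75) × (9/75) × (35/75) ≈ 0.000370955
Highest score → czech.

czech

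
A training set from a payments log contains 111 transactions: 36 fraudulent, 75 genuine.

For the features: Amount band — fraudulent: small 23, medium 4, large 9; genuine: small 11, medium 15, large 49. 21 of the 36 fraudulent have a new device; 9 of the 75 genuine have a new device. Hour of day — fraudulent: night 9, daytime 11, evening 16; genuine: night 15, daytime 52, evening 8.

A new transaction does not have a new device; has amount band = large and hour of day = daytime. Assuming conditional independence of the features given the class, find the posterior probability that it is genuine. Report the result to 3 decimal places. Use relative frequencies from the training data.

0.963

fraudulent: (36/111) × (9/36) × (15/36) × (11/36) ≈ 0.0103228
genuine: (75/111) × (49/75) × (66/75) × (52/75) ≈ 0.269338
P(genuine | x) = 0.269338 / 0.2796608 ≈ 0.963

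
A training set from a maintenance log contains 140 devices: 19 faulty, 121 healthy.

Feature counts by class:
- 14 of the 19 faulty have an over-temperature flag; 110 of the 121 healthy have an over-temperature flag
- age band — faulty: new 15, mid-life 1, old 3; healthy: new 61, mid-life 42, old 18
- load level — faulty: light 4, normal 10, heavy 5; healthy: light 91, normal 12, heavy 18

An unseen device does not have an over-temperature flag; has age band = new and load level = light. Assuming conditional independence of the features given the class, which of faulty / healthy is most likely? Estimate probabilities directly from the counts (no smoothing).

healthy

faulty: (19/140) × (5/19) × (15/19) × (4/19) ≈ 0.00593589
healthy: (121/140) × (11/121) × (61/121) × (91/121) ≈ 0.0297896
Highest score → healthy.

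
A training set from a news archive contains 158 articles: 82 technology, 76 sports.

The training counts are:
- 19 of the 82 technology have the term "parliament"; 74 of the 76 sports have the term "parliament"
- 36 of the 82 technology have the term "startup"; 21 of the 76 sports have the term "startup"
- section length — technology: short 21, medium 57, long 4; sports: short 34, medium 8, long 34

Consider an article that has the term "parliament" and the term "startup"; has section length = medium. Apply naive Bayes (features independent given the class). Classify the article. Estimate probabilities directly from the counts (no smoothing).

technology: (82/158) × (19/82) × (36/82) × (57/82) ≈ 0.0366983
sports: (76/158) × (74/76) × (21/76) × (8/76) ≈ 0.0136225
Highest score → technology.

technology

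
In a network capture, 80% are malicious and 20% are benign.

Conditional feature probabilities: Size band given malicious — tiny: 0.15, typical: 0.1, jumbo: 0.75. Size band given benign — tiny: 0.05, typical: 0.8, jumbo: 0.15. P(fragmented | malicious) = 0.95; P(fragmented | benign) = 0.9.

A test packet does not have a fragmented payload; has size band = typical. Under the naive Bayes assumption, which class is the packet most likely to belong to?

malicious: 0.8 × 0.1 × (1−0.95) = 0.004
benign: 0.2 × 0.8 × (1−0.9) = 0.016
Highest score → benign.

benign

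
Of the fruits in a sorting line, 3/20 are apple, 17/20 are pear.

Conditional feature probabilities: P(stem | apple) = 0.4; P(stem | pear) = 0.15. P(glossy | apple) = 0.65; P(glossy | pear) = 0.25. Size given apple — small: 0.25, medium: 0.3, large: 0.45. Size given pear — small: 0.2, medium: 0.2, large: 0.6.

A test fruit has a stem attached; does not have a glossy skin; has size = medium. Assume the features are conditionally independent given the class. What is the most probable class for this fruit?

apple: 0.15 × 0.4 × (1−0.65) × 0.3 = 0.0063
pear: 0.85 × 0.15 × (1−0.25) × 0.2 = 0.019125
Highest score → pear.

pear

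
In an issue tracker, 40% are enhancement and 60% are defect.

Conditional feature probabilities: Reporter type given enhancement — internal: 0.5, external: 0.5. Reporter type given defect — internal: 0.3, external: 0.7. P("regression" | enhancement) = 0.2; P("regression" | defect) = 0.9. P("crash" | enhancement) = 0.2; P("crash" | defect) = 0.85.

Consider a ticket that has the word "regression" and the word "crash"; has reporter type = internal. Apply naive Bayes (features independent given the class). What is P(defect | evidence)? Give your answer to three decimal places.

0.945

enhancement: 0.4 × 0.5 × 0.2 × 0.2 = 0.008
defect: 0.6 × 0.3 × 0.9 × 0.85 = 0.1377
P(defect | x) = 0.1377 / 0.1457 ≈ 0.945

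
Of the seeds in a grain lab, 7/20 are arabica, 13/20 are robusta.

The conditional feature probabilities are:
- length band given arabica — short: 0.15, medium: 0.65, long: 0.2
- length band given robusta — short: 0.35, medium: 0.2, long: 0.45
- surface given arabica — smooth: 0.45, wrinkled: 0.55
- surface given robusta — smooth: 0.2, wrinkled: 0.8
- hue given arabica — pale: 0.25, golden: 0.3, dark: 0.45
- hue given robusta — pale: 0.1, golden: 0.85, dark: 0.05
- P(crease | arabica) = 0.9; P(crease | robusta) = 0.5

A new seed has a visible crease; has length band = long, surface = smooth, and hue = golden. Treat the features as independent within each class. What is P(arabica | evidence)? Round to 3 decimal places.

arabica: 0.35 × 0.2 × 0.45 × 0.3 × 0.9 = 0.008505
robusta: 0.65 × 0.45 × 0.2 × 0.85 × 0.5 = 0.0248625
P(arabica | x) = 0.008505 / 0.0333675 ≈ 0.255

0.255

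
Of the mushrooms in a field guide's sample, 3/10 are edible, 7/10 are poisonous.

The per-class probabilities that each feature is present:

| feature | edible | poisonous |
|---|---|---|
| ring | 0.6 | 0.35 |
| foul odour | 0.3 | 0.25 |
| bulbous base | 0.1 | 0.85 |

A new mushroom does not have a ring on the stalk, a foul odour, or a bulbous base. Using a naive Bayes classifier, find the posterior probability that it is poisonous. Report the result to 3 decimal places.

edible: 0.3 × (1−0.6) × (1−0.3) × (1−0.1) = 0.0756
poisonous: 0.7 × (1−0.35) × (1−0.25) × (1−0.85) = 0.0511875
P(poisonous | x) = 0.0511875 / 0.1267875 ≈ 0.404

0.404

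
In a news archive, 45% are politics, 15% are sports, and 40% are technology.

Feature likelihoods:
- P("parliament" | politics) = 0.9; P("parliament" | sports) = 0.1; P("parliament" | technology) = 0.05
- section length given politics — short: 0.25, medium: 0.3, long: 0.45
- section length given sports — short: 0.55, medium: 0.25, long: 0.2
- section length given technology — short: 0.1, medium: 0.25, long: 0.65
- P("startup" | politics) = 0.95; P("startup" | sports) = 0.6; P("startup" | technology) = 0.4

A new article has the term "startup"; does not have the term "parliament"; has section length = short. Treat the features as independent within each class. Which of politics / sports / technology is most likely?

sports

politics: 0.45 × (1−0.9) × 0.25 × 0.95 = 0.0106875
sports: 0.15 × (1−0.1) × 0.55 × 0.6 = 0.04455
technology: 0.4 × (1−0.05) × 0.1 × 0.4 = 0.0152
Highest score → sports.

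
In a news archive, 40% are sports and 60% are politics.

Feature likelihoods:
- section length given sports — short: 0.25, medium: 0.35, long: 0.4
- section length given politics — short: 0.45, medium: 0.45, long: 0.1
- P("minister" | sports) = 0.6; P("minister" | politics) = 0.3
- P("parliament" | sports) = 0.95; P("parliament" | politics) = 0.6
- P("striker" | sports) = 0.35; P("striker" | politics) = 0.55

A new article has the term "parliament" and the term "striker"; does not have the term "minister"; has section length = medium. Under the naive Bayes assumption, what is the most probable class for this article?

sports: 0.4 × 0.35 × (1−0.6) × 0.95 × 0.35 = 0.01862
politics: 0.6 × 0.45 × (1−0.3) × 0.6 × 0.55 = 0.06237
Highest score → politics.

politics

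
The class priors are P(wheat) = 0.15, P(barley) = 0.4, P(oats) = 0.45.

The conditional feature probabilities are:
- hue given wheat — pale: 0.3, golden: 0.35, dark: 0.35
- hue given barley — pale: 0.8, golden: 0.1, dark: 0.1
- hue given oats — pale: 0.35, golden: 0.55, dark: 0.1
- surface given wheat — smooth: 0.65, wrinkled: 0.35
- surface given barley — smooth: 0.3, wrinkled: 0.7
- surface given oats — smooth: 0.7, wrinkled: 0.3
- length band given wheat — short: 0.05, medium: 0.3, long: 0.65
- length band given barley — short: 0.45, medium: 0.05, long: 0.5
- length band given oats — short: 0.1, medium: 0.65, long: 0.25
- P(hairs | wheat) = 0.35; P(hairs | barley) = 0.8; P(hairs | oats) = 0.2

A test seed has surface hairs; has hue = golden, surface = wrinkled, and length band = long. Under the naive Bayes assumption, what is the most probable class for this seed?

barley

wheat: 0.15 × 0.35 × 0.35 × 0.65 × 0.35 = 0.0041803125
barley: 0.4 × 0.1 × 0.7 × 0.5 × 0.8 = 0.0112
oats: 0.45 × 0.55 × 0.3 × 0.25 × 0.2 = 0.0037125
Highest score → barley.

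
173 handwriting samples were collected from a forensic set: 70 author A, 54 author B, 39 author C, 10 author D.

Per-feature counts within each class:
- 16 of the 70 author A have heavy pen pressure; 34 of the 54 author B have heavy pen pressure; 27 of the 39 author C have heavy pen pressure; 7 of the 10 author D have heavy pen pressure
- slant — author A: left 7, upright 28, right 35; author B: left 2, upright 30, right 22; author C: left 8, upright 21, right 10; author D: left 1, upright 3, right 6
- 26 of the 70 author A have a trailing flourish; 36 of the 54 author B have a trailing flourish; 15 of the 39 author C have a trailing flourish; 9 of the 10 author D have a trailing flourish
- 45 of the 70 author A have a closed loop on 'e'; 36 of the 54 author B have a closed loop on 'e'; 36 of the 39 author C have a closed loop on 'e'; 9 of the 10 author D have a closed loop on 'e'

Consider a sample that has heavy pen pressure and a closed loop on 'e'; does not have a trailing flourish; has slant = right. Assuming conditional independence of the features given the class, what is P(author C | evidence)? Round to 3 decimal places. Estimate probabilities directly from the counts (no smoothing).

0.370

author A: (70/173) × (16/70) × (35/70) × (44/70) × (45/70) ≈ 0.0186859
author B: (54/173) × (34/54) × (22/54) × (18/54) × (36/54) ≈ 0.017793
author C: (39/173) × (27/39) × (10/39) × (24/39) × (36/39) ≈ 0.022732
author D: (10/173) × (7/10) × (6/10) × (1/10) × (9/10) ≈ 0.00218497
P(author C | x) = 0.022732 / 0.06139587 ≈ 0.370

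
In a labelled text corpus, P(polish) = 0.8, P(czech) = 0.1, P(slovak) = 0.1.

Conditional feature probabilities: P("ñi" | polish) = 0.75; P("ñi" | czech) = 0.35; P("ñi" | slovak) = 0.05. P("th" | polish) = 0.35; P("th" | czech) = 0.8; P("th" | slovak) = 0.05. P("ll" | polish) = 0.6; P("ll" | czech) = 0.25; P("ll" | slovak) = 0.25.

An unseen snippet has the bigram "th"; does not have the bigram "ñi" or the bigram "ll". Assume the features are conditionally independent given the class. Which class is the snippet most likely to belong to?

czech

polish: 0.8 × (1−0.75) × 0.35 × (1−0.6) = 0.028
czech: 0.1 × (1−0.35) × 0.8 × (1−0.25) = 0.039
slovak: 0.1 × (1−0.05) × 0.05 × (1−0.25) = 0.0035625
Highest score → czech.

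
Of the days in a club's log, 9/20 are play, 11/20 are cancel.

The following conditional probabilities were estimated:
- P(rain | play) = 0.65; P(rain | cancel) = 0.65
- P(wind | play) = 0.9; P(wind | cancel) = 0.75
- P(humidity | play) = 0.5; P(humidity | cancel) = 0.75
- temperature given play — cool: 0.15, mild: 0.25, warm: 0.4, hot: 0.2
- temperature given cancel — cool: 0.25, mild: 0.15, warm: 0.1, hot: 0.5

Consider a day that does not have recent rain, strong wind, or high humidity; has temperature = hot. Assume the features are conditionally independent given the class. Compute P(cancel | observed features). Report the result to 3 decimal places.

play: 0.45 × (1−0.65) × (1−0.9) × (1−0.5) × 0.2 = 0.001575
cancel: 0.55 × (1−0.65) × (1−0.75) × (1−0.75) × 0.5 = 0.006015625
P(cancel | x) = 0.006015625 / 0.007590625 ≈ 0.793

0.793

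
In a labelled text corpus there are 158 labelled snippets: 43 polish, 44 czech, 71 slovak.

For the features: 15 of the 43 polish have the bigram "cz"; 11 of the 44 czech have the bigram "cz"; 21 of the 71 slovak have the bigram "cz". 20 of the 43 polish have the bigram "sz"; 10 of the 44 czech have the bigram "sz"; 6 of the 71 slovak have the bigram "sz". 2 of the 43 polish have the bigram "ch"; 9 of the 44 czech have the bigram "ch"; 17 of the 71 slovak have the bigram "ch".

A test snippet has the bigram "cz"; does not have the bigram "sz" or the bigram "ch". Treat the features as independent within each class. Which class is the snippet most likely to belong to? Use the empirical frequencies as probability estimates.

slovak

polish: (43/158) × (15/43) × (23/43) × (41/43) ≈ 0.0484182
czech: (44/158) × (11/44) × (34/44) × (35/44) ≈ 0.0427934
slovak: (71/158) × (21/71) × (65/71) × (54/71) ≈ 0.0925449
Highest score → slovak.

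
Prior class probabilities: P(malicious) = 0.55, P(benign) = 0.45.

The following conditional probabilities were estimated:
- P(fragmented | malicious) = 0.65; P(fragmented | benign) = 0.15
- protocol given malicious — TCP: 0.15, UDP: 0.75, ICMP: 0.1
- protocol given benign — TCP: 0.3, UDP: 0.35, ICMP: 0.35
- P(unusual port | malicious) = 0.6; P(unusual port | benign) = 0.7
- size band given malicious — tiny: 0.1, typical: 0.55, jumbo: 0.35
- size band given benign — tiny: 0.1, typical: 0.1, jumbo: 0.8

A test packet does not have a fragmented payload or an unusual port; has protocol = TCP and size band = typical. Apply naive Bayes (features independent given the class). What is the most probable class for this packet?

malicious

malicious: 0.55 × (1−0.65) × 0.15 × (1−0.6) × 0.55 = 0.0063525
benign: 0.45 × (1−0.15) × 0.3 × (1−0.7) × 0.1 = 0.0034425
Highest score → malicious.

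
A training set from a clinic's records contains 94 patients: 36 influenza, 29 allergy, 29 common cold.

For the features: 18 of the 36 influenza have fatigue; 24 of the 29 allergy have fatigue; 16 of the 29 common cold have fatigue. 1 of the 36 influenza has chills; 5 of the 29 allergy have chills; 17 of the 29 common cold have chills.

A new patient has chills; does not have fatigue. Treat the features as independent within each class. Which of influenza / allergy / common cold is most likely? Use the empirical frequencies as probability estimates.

common cold

influenza: (36/94) × (18/36) × (1/36) ≈ 0.00531915
allergy: (29/94) × (5/29) × (5/29) ≈ 0.00917095
common cold: (29/94) × (13/29) × (17/29) ≈ 0.0810712
Highest score → common cold.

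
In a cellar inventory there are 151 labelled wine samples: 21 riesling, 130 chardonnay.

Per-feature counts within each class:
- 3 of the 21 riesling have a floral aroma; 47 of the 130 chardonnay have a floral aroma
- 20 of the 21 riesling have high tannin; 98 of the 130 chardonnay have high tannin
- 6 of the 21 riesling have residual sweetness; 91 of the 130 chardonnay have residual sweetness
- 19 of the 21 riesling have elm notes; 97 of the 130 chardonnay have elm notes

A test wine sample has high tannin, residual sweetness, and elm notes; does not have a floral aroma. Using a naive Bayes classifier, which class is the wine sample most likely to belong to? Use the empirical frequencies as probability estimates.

chardonnay

riesling: (21/151) × (18/21) × (20/21) × (6/21) × (19/21) ≈ 0.0293476
chardonnay: (130/151) × (83/130) × (98/130) × (91/130) × (97/130) ≈ 0.216426
Highest score → chardonnay.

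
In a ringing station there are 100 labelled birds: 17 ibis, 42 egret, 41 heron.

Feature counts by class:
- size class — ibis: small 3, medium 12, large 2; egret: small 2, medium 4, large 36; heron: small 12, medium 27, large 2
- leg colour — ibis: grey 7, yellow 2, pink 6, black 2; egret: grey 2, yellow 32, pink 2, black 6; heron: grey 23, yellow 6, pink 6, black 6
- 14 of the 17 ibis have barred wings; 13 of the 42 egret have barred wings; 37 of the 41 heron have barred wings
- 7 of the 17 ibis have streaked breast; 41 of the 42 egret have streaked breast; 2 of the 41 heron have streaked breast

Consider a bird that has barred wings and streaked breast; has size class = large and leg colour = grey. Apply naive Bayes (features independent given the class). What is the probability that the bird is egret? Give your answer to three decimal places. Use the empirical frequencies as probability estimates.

0.612

ibis: (17/100) × (2/17) × (7/17) × (14/17) × (7/17) ≈ 0.00279259
egret: (42/100) × (36/42) × (2/42) × (13/42) × (41/42) ≈ 0.00517979
heron: (41/100) × (2/41) × (23/41) × (37/41) × (2/41) ≈ 0.000493899
P(egret | x) = 0.00517979 / 0.008466279 ≈ 0.612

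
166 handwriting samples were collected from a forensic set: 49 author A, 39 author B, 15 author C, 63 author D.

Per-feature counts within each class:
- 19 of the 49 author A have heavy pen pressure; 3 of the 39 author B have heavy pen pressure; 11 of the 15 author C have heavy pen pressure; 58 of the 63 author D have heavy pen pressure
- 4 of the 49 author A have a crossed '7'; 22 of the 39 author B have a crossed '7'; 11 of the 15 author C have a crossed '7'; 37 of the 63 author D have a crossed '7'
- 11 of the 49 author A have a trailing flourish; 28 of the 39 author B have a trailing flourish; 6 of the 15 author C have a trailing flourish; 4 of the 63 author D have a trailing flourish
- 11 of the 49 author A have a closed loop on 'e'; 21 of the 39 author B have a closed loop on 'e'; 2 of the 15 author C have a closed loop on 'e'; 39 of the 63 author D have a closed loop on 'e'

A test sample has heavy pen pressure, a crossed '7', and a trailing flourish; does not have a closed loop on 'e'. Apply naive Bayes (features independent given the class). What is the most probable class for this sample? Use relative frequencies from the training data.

author A: (49/166) × (19/49) × (4/49) × (11/49) × (38/49) ≈ 0.00162665
author B: (39/166) × (3/39) × (22/39) × (28/39) × (18/39) ≈ 0.0033781
author C: (15/166) × (11/15) × (11/15) × (6/15) × (13/15) ≈ 0.0168461
author D: (63/166) × (58/63) × (37/63) × (4/63) × (24/63) ≈ 0.00496331
Highest score → author C.

author C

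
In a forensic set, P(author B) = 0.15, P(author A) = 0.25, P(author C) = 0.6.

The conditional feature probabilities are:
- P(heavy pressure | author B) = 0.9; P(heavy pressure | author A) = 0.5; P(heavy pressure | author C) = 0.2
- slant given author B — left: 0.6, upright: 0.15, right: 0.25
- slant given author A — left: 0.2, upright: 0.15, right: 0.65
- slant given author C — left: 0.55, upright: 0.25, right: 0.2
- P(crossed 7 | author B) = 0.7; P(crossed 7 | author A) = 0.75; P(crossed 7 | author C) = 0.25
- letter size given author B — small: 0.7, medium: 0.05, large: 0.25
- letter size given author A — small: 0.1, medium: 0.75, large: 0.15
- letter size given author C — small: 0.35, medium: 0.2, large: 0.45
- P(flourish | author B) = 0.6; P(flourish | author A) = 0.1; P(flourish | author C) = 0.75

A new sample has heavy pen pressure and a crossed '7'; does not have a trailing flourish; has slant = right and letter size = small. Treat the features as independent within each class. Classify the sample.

author B

author B: 0.15 × 0.9 × 0.25 × 0.7 × 0.7 × (1−0.6) = 0.006615
author A: 0.25 × 0.5 × 0.65 × 0.75 × 0.1 × (1−0.1) = 0.005484375
author C: 0.6 × 0.2 × 0.2 × 0.25 × 0.35 × (1−0.75) = 0.000525
Highest score → author B.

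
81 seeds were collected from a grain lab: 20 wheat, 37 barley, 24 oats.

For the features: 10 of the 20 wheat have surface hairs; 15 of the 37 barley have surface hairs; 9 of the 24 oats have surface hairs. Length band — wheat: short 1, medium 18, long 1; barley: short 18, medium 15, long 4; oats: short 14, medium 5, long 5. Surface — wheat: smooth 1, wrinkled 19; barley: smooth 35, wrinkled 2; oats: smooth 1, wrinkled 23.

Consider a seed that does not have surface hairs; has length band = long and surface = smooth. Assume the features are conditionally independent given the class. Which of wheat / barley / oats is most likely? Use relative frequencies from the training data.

barley

wheat: (20/81) × (10/20) × (1/20) × (1/20) ≈ 0.000308642
barley: (37/81) × (22/37) × (4/37) × (35/37) ≈ 0.0277755
oats: (24/81) × (15/24) × (5/24) × (1/24) ≈ 0.00160751
Highest score → barley.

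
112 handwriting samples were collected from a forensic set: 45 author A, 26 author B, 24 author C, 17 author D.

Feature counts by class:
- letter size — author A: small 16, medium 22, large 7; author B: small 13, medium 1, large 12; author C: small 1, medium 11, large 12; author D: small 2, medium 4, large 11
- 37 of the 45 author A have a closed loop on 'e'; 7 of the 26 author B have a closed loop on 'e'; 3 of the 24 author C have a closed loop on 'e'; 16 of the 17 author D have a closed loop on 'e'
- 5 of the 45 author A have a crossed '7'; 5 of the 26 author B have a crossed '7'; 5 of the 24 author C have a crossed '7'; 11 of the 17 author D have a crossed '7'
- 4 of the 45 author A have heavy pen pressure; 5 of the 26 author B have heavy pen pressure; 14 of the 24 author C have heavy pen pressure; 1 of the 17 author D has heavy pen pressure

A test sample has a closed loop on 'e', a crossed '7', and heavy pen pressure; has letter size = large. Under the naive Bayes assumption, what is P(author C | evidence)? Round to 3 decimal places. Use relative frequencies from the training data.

author A: (45/112) × (7/45) × (37/45) × (5/45) × (4/45) ≈ 0.000507545
author B: (26/112) × (12/26) × (7/26) × (5/26) × (5/26) ≈ 0.0010668
author C: (24/112) × (12/24) × (3/24) × (5/24) × (14/24) ≈ 0.0016276
author D: (17/112) × (11/17) × (16/17) × (11/17) × (1/17) ≈ 0.00351836
P(author C | x) = 0.0016276 / 0.006720305 ≈ 0.242

0.242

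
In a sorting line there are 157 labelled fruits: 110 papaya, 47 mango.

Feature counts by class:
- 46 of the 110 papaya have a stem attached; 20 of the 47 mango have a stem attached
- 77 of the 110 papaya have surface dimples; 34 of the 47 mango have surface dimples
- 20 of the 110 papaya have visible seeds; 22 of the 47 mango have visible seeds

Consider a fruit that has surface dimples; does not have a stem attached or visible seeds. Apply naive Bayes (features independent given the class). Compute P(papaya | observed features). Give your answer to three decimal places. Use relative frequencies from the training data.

papaya: (110/157) × (64/110) × (77/110) × (90/110) ≈ 0.233468
mango: (47/157) × (27/47) × (34/47) × (25/47) ≈ 0.066174
P(papaya | x) = 0.233468 / 0.299642 ≈ 0.779

0.779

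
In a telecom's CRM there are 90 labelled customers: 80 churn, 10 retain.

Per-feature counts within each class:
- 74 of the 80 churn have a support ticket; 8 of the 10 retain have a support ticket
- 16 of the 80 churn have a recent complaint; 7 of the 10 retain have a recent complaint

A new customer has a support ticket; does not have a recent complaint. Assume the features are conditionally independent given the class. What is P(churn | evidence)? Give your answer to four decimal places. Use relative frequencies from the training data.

0.9610

churn: (80/90) × (74/80) × (64/80) ≈ 0.657778
retain: (10/90) × (8/10) × (3/10) ≈ 0.0266667
P(churn | x) = 0.657778 / 0.6844447 ≈ 0.9610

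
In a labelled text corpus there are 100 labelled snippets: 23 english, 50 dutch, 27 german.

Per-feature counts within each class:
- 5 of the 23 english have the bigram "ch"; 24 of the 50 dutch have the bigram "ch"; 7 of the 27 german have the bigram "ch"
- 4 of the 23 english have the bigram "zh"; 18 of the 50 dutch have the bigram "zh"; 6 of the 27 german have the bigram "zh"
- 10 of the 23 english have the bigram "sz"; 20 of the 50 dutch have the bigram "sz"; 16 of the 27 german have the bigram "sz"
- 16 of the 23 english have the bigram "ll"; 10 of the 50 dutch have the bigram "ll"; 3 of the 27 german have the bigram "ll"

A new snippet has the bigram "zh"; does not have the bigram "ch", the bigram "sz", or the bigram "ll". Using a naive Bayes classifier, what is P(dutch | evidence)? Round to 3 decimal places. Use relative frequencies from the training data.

english: (23/100) × (18/23) × (4/23) × (13/23) × (7/23) ≈ 0.00538506
dutch: (50/100) × (26/50) × (18/50) × (30/50) × (40/50) = 0.044928
german: (27/100) × (20/27) × (6/27) × (11/27) × (24/27) ≈ 0.0160951
P(dutch | x) = 0.044928 / 0.06640816 ≈ 0.677

0.677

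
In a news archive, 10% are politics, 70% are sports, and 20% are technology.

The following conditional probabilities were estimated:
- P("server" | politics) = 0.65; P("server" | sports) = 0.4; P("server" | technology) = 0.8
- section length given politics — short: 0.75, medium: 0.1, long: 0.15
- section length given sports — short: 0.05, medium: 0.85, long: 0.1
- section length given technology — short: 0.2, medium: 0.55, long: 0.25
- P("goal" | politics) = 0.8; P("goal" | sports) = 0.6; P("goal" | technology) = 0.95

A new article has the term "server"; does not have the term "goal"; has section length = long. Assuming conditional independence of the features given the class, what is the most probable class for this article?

sports

politics: 0.1 × 0.65 × 0.15 × (1−0.8) = 0.00195
sports: 0.7 × 0.4 × 0.1 × (1−0.6) = 0.0112
technology: 0.2 × 0.8 × 0.25 × (1−0.95) = 0.002
Highest score → sports.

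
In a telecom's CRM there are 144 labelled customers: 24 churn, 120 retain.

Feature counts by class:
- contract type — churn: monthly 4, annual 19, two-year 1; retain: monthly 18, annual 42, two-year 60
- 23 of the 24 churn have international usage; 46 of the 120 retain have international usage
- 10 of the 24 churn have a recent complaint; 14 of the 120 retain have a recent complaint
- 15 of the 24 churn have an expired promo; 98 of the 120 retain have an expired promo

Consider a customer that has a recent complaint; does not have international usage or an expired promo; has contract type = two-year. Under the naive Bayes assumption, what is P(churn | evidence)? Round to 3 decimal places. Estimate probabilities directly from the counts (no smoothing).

churn: (24/144) × (1/24) × (1/24) × (10/24) × (9/24) ≈ 0.0000452112
retain: (120/144) × (60/120) × (74/120) × (14/120) × (22/120) ≈ 0.00549576
P(churn | x) = 0.0000452112 / 0.0055409712 ≈ 0.008

0.008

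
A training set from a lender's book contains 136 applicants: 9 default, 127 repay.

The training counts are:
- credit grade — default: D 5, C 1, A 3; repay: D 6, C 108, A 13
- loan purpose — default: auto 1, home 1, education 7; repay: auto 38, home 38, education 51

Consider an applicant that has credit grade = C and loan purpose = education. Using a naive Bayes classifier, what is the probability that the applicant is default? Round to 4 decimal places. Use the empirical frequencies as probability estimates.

default: (9/136) × (1/9) × (7/9) ≈ 0.00571895
repay: (127/136) × (108/127) × (51/127) ≈ 0.318898
P(default | x) = 0.00571895 / 0.32461695 ≈ 0.0176

0.0176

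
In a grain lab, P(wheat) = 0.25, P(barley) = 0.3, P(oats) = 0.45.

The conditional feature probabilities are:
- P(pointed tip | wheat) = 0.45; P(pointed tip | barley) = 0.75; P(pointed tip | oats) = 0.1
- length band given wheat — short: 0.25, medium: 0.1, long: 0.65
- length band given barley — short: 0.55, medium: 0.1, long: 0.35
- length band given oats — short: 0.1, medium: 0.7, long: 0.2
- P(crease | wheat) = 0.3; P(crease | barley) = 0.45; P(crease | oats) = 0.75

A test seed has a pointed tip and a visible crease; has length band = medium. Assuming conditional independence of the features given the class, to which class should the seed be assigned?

wheat: 0.25 × 0.45 × 0.1 × 0.3 = 0.003375
barley: 0.3 × 0.75 × 0.1 × 0.45 = 0.010125
oats: 0.45 × 0.1 × 0.7 × 0.75 = 0.023625
Highest score → oats.

oats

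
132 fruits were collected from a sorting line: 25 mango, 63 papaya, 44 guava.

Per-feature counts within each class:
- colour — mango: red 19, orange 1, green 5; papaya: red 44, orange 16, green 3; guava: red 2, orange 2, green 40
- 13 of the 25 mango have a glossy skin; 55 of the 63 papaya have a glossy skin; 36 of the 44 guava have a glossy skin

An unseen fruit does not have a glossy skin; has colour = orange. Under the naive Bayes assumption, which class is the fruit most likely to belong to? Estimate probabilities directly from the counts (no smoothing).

mango: (25/132) × (1/25) × (12/25) ≈ 0.00363636
papaya: (63/132) × (16/63) × (8/63) ≈ 0.015392
guava: (44/132) × (2/44) × (8/44) ≈ 0.00275482
Highest score → papaya.

papaya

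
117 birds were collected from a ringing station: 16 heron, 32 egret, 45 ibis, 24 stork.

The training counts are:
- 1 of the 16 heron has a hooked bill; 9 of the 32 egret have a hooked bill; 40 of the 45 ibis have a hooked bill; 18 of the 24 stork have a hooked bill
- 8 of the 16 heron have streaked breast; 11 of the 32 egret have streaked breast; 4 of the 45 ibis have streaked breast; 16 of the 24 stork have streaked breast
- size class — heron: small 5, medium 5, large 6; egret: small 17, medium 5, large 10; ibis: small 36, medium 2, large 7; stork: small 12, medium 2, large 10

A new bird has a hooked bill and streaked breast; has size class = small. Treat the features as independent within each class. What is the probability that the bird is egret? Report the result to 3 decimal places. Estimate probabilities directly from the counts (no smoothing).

0.154

heron: (16/117) × (1/16) × (8/16) × (5/16) ≈ 0.00133547
egret: (32/117) × (9/32) × (11/32) × (17/32) ≈ 0.0140475
ibis: (45/117) × (40/45) × (4/45) × (36/45) ≈ 0.0243115
stork: (24/117) × (18/24) × (16/24) × (12/24) ≈ 0.0512821
P(egret | x) = 0.0140475 / 0.09097657 ≈ 0.154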